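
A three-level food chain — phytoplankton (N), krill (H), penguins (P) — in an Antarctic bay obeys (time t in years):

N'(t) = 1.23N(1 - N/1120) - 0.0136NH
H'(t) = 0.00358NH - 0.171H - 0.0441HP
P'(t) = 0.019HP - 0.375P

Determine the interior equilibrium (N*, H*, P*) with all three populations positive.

N* ≈ 876, H* ≈ 19.7, P* ≈ 67.2

From dP/dt = 0: 0.019H* = 0.375, so H* = 19.7.
From dN/dt = 0: 1.23(1 - N*/1120) = 0.0136·19.7, giving N* = 1120·(1 - 0.218) = 876.
From dH/dt = 0: 0.00358·876 - 0.171 = 0.0441P*, so P* = 2.96/0.0441 = 67.2.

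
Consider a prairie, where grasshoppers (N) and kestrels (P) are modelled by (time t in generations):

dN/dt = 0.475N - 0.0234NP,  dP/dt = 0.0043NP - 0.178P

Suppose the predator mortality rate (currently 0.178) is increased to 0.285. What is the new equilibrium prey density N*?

At the interior fixed point, setting dP/dt = 0 with P > 0 fixes N* = (predator death rate)/(NP coefficient) — independent of the other coefficients.
With the change, N* = 0.285/0.0043 = 66.3; it rises from 41.4.

N* ≈ 66.3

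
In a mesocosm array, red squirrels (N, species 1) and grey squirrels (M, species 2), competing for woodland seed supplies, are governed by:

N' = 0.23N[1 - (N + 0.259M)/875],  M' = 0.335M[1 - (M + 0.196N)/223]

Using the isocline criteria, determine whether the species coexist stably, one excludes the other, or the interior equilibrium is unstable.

stable coexistence

Compare the nullcline intercepts: K1/α12 = 875/0.259 = 3380 > K2 = 223; K2/α21 = 223/0.196 = 1140 > K1 = 875.
Since both inequalities hold, each species can invade when rare, so the interior equilibrium is stable.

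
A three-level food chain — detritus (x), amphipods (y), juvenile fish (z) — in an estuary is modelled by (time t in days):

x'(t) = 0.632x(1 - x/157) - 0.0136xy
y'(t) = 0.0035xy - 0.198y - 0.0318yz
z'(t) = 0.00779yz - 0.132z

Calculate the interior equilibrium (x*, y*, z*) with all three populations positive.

From dz/dt = 0: 0.00779y* = 0.132, so y* = 16.9.
From dx/dt = 0: 0.632(1 - x*/157) = 0.0136·16.9, giving x* = 157·(1 - 0.365) = 99.8.
From dy/dt = 0: 0.0035·99.8 - 0.198 = 0.0318z*, so z* = 0.151/0.0318 = 4.75.

x* ≈ 99.8, y* ≈ 16.9, z* ≈ 4.75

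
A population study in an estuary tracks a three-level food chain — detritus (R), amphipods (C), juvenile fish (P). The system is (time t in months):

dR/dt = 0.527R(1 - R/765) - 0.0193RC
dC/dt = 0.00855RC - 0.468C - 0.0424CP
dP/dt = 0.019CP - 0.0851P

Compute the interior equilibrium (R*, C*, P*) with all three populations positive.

From dP/dt = 0: 0.019C* = 0.0851, so C* = 4.48.
From dR/dt = 0: 0.527(1 - R*/765) = 0.0193·4.48, giving R* = 765·(1 - 0.164) = 640.
From dC/dt = 0: 0.00855·640 - 0.468 = 0.0424P*, so P* = 5/0.0424 = 118.

R* ≈ 640, C* ≈ 4.48, P* ≈ 118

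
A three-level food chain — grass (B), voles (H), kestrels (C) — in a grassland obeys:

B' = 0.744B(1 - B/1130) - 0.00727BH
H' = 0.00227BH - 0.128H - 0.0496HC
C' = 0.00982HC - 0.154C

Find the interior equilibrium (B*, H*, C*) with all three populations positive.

From dC/dt = 0: 0.00982H* = 0.154, so H* = 15.7.
From dB/dt = 0: 0.744(1 - B*/1130) = 0.00727·15.7, giving B* = 1130·(1 - 0.153) = 957.
From dH/dt = 0: 0.00227·957 - 0.128 = 0.0496C*, so C* = 2.04/0.0496 = 41.2.

B* ≈ 957, H* ≈ 15.7, C* ≈ 41.2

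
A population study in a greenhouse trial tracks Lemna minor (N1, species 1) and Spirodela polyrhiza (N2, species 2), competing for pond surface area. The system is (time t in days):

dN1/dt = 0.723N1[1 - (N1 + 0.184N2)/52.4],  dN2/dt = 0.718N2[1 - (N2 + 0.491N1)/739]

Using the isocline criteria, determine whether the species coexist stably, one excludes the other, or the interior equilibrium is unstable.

species 2 excludes species 1

Compare the nullcline intercepts: K1/α12 = 52.4/0.184 = 285 < K2 = 739; K2/α21 = 739/0.491 = 1510 > K1 = 52.4.
Since the inequalities point opposite ways, species 2 can invade but species 1 cannot.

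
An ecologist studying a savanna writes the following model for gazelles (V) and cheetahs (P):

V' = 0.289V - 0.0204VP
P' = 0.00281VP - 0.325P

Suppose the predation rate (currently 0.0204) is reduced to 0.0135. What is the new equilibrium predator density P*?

P* ≈ 21.4

At the interior fixed point, setting dV/dt = 0 with V > 0 fixes P* = (prey growth rate)/(VP coefficient) — independent of the other coefficients.
With the change, P* = 0.289/0.0135 = 21.4; it rises from 14.2.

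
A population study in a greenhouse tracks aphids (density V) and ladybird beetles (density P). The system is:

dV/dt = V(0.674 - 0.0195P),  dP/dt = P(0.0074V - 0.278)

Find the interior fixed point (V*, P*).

Set dP/dt = 0 with P > 0: 0.0074V - 0.278 = 0, so V* = 0.278/0.0074 = 37.6.
Set dV/dt = 0 with V > 0: 0.674 - 0.0195P = 0, so P* = 0.674/0.0195 = 34.6.

V* ≈ 37.6, P* ≈ 34.6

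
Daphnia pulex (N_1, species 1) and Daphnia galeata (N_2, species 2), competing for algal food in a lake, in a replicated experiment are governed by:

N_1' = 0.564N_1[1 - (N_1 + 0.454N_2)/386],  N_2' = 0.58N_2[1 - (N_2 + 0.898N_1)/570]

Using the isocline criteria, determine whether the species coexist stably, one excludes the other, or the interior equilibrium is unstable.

stable coexistence

Compare the nullcline intercepts: K1/α12 = 386/0.454 = 850 > K2 = 570; K2/α21 = 570/0.898 = 635 > K1 = 386.
Since both inequalities hold, each species can invade when rare, so the interior equilibrium is stable.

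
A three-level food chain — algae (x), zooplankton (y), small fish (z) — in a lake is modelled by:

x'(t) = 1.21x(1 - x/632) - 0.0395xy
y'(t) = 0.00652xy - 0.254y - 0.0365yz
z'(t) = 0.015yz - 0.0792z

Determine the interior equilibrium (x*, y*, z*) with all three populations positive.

x* ≈ 523, y* ≈ 5.28, z* ≈ 86.5

From dz/dt = 0: 0.015y* = 0.0792, so y* = 5.28.
From dx/dt = 0: 1.21(1 - x*/632) = 0.0395·5.28, giving x* = 632·(1 - 0.172) = 523.
From dy/dt = 0: 0.00652·523 - 0.254 = 0.0365z*, so z* = 3.16/0.0365 = 86.5.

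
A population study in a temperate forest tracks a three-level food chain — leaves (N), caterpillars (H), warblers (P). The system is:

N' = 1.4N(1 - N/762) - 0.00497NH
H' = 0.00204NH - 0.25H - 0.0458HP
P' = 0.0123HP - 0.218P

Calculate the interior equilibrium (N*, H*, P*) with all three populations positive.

From dP/dt = 0: 0.0123H* = 0.218, so H* = 17.7.
From dN/dt = 0: 1.4(1 - N*/762) = 0.00497·17.7, giving N* = 762·(1 - 0.0629) = 714.
From dH/dt = 0: 0.00204·714 - 0.25 = 0.0458P*, so P* = 1.21/0.0458 = 26.3.

N* ≈ 714, H* ≈ 17.7, P* ≈ 26.3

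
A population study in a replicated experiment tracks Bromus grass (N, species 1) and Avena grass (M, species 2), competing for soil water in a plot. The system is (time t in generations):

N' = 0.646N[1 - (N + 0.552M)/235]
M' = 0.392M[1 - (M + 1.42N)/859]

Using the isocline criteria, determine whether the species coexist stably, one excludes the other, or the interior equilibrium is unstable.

species 2 excludes species 1

Compare the nullcline intercepts: K1/α12 = 235/0.552 = 426 < K2 = 859; K2/α21 = 859/1.42 = 605 > K1 = 235.
Since the inequalities point opposite ways, species 2 can invade but species 1 cannot.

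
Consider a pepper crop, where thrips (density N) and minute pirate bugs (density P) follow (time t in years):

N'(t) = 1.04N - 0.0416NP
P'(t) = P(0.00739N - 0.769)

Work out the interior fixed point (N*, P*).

Set dP/dt = 0 with P > 0: 0.00739N - 0.769 = 0, so N* = 0.769/0.00739 = 104.
Set dN/dt = 0 with N > 0: 1.04 - 0.0416P = 0, so P* = 1.04/0.0416 = 25.

N* ≈ 104, P* ≈ 25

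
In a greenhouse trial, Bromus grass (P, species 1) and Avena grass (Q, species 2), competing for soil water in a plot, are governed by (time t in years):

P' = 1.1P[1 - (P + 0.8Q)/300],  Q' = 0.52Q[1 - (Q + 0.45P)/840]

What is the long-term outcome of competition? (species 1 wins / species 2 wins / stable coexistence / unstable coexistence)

species 2 excludes species 1

Compare the nullcline intercepts: K1/α12 = 300/0.8 = 375 < K2 = 840; K2/α21 = 840/0.45 = 1870 > K1 = 300.
Since the inequalities point opposite ways, species 2 can invade but species 1 cannot.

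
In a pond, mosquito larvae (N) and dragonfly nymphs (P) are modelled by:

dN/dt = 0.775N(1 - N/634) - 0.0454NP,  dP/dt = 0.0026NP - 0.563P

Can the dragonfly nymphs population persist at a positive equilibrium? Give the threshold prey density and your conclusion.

Threshold N = 217; K > 217, so yes, the predator persists.

The predator equation gives dP/dt > 0 only when N > 0.563/0.0026 = 217.
Without the predator, N → K = 634. Since 634 > 217, the predator can invade and persist.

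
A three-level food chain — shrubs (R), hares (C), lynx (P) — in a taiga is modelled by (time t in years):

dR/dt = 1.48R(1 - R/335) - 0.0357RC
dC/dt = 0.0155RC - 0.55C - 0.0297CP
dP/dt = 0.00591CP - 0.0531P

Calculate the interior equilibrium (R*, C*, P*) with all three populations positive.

R* ≈ 262, C* ≈ 8.98, P* ≈ 118

From dP/dt = 0: 0.00591C* = 0.0531, so C* = 8.98.
From dR/dt = 0: 1.48(1 - R*/335) = 0.0357·8.98, giving R* = 335·(1 - 0.217) = 262.
From dC/dt = 0: 0.0155·262 - 0.55 = 0.0297P*, so P* = 3.52/0.0297 = 118.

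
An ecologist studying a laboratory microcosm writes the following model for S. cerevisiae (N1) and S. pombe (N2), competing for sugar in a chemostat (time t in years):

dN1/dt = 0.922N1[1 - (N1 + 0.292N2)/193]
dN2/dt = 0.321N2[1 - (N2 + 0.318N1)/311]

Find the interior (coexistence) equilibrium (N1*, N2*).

Setting both brackets to zero gives the nullclines N1 + 0.292N2 = 193 and 0.318N1 + N2 = 311.
Substituting N2 = 311 - 0.318N1 into the first: N1(1 - 0.292·0.318) = 193 - 0.292·311.
So N1* = 102/0.907 = 113, and then N2* = 311 - 0.318·113 = 275.

N1* ≈ 113, N2* ≈ 275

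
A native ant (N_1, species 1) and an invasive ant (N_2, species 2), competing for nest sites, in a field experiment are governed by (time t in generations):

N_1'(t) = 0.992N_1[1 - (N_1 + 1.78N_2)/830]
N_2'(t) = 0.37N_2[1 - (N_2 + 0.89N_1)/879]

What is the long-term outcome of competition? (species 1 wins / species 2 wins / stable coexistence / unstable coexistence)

Compare the nullcline intercepts: K1/α12 = 830/1.78 = 466 < K2 = 879; K2/α21 = 879/0.89 = 988 > K1 = 830.
Since the inequalities point opposite ways, species 2 can invade but species 1 cannot.

species 2 excludes species 1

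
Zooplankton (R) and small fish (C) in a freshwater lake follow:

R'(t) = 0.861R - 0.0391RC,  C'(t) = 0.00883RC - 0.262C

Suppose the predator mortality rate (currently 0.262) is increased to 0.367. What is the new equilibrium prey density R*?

R* ≈ 41.6

At the interior fixed point, setting dC/dt = 0 with C > 0 fixes R* = (predator death rate)/(RC coefficient) — independent of the other coefficients.
With the change, R* = 0.367/0.00883 = 41.6; it rises from 29.7.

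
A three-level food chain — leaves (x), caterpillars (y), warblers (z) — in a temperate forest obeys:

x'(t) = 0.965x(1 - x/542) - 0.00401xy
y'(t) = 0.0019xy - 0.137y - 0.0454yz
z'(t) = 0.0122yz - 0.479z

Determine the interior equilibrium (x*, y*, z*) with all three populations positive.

From dz/dt = 0: 0.0122y* = 0.479, so y* = 39.3.
From dx/dt = 0: 0.965(1 - x*/542) = 0.00401·39.3, giving x* = 542·(1 - 0.163) = 454.
From dy/dt = 0: 0.0019·454 - 0.137 = 0.0454z*, so z* = 0.725/0.0454 = 16.

x* ≈ 454, y* ≈ 39.3, z* ≈ 16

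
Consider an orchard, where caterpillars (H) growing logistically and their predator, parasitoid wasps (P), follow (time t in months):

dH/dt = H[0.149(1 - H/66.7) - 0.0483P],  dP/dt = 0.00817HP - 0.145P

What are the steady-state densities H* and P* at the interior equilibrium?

From dP/dt = 0 with P > 0: 0.00817H* = 0.145, so H* = 17.7.
Substitute into dH/dt = 0: 0.149(1 - 17.7/66.7) = 0.0483P*.
The bracket is 0.734, giving P* = 0.109/0.0483 = 2.26.

H* ≈ 17.7, P* ≈ 2.26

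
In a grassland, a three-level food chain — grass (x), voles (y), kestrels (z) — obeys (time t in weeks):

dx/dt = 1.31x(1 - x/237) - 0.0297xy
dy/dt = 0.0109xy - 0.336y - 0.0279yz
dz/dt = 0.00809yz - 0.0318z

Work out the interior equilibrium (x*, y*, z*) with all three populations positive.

From dz/dt = 0: 0.00809y* = 0.0318, so y* = 3.93.
From dx/dt = 0: 1.31(1 - x*/237) = 0.0297·3.93, giving x* = 237·(1 - 0.0891) = 216.
From dy/dt = 0: 0.0109·216 - 0.336 = 0.0279z*, so z* = 2.02/0.0279 = 72.3.

x* ≈ 216, y* ≈ 3.93, z* ≈ 72.3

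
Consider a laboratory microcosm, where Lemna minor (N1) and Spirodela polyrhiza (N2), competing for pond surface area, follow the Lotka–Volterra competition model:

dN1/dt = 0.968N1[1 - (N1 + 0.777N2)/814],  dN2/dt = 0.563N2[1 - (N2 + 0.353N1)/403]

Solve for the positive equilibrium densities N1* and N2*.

N1* ≈ 690, N2* ≈ 159

Setting both brackets to zero gives the nullclines N1 + 0.777N2 = 814 and 0.353N1 + N2 = 403.
Substituting N2 = 403 - 0.353N1 into the first: N1(1 - 0.777·0.353) = 814 - 0.777·403.
So N1* = 501/0.726 = 690, and then N2* = 403 - 0.353·690 = 159.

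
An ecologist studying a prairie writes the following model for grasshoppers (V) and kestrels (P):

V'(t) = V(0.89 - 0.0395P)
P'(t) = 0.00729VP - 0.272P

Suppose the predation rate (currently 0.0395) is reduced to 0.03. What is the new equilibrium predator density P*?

At the interior fixed point, setting dV/dt = 0 with V > 0 fixes P* = (prey growth rate)/(VP coefficient) — independent of the other coefficients.
With the change, P* = 0.89/0.03 = 29.7; it rises from 22.5.

P* ≈ 29.7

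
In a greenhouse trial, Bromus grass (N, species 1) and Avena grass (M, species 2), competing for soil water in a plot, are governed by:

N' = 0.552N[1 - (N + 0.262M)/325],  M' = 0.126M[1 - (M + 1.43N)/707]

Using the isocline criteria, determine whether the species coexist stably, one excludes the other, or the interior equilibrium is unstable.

stable coexistence

Compare the nullcline intercepts: K1/α12 = 325/0.262 = 1240 > K2 = 707; K2/α21 = 707/1.43 = 494 > K1 = 325.
Since both inequalities hold, each species can invade when rare, so the interior equilibrium is stable.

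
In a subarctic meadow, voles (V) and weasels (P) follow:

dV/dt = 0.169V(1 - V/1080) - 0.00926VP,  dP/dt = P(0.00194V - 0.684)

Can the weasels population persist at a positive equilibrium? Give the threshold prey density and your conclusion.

The predator equation gives dP/dt > 0 only when V > 0.684/0.00194 = 353.
Without the predator, V → K = 1080. Since 1080 > 353, the predator can invade and persist.

Threshold V = 353; K > 353, so yes, the predator persists.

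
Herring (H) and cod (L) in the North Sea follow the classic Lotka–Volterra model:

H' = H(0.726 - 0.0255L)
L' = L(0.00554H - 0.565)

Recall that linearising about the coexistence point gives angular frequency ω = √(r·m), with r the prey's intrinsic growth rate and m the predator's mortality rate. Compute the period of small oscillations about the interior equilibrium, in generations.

Here r = 0.726 and m = 0.565, so r·m = 0.41.
ω = √0.41 = 0.64 per generation, hence T = 2π/ω ≈ 9.81 generations.

T ≈ 9.81 generations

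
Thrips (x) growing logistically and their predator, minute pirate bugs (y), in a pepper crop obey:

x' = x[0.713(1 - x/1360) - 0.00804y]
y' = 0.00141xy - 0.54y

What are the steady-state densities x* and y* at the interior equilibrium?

x* ≈ 383, y* ≈ 63.7

From dy/dt = 0 with y > 0: 0.00141x* = 0.54, so x* = 383.
Substitute into dx/dt = 0: 0.713(1 - 383/1360) = 0.00804y*.
The bracket is 0.718, giving y* = 0.512/0.00804 = 63.7.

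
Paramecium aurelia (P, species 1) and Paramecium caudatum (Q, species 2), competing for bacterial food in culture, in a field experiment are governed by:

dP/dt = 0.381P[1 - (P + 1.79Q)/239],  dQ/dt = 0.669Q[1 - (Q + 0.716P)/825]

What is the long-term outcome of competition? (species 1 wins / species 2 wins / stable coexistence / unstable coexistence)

species 2 excludes species 1

Compare the nullcline intercepts: K1/α12 = 239/1.79 = 134 < K2 = 825; K2/α21 = 825/0.716 = 1150 > K1 = 239.
Since the inequalities point opposite ways, species 2 can invade but species 1 cannot.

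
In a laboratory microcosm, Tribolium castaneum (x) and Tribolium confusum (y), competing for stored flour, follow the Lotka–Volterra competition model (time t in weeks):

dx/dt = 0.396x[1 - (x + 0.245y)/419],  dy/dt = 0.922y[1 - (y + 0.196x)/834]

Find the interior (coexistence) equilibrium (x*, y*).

Setting both brackets to zero gives the nullclines x + 0.245y = 419 and 0.196x + y = 834.
Substituting y = 834 - 0.196x into the first: x(1 - 0.245·0.196) = 419 - 0.245·834.
So x* = 215/0.952 = 225, and then y* = 834 - 0.196·225 = 790.

x* ≈ 225, y* ≈ 790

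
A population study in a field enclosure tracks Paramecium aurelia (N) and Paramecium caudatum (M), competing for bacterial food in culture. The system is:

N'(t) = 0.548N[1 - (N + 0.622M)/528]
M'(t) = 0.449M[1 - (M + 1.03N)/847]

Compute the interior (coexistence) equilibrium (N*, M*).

Setting both brackets to zero gives the nullclines N + 0.622M = 528 and 1.03N + M = 847.
Substituting M = 847 - 1.03N into the first: N(1 - 0.622·1.03) = 528 - 0.622·847.
So N* = 1.17/0.359 = 3.24, and then M* = 847 - 1.03·3.24 = 844.

N* ≈ 3.24, M* ≈ 844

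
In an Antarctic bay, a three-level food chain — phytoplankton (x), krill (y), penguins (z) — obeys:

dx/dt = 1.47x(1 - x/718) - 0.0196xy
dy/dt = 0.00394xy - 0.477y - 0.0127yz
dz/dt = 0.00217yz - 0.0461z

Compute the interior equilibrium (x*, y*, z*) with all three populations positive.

x* ≈ 515, y* ≈ 21.2, z* ≈ 122

From dz/dt = 0: 0.00217y* = 0.0461, so y* = 21.2.
From dx/dt = 0: 1.47(1 - x*/718) = 0.0196·21.2, giving x* = 718·(1 - 0.283) = 515.
From dy/dt = 0: 0.00394·515 - 0.477 = 0.0127z*, so z* = 1.55/0.0127 = 122.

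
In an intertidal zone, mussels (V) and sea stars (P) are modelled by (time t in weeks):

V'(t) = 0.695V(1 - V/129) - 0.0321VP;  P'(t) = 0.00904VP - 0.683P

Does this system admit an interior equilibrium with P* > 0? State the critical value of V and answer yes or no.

The predator equation gives dP/dt > 0 only when V > 0.683/0.00904 = 75.6.
Without the predator, V → K = 129. Since 129 > 75.6, the predator can invade and persist.

Threshold V = 75.6; K > 75.6, so yes, the predator persists.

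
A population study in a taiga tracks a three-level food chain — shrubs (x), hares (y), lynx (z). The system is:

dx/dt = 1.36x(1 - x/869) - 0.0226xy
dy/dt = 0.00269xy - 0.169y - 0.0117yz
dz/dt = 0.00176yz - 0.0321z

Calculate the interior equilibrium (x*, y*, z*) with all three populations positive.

From dz/dt = 0: 0.00176y* = 0.0321, so y* = 18.2.
From dx/dt = 0: 1.36(1 - x*/869) = 0.0226·18.2, giving x* = 869·(1 - 0.303) = 606.
From dy/dt = 0: 0.00269·606 - 0.169 = 0.0117z*, so z* = 1.46/0.0117 = 125.

x* ≈ 606, y* ≈ 18.2, z* ≈ 125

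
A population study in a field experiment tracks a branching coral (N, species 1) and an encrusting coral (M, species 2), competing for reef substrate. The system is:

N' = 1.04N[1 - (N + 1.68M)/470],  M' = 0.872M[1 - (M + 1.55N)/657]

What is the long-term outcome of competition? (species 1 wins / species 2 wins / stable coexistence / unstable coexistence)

unstable coexistence (outcome depends on initial conditions)

Compare the nullcline intercepts: K1/α12 = 470/1.68 = 280 < K2 = 657; K2/α21 = 657/1.55 = 424 < K1 = 470.
Since both are reversed, neither can invade when rare; the interior point is a saddle.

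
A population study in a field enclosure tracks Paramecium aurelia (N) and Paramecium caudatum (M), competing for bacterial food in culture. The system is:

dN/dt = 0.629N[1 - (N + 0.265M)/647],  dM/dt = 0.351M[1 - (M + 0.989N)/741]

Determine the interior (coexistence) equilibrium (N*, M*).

N* ≈ 611, M* ≈ 137

Setting both brackets to zero gives the nullclines N + 0.265M = 647 and 0.989N + M = 741.
Substituting M = 741 - 0.989N into the first: N(1 - 0.265·0.989) = 647 - 0.265·741.
So N* = 451/0.738 = 611, and then M* = 741 - 0.989·611 = 137.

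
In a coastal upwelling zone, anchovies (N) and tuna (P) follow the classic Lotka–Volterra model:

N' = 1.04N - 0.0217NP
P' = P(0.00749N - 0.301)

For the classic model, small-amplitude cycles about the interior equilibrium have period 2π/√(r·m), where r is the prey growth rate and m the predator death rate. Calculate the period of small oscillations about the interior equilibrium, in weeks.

T ≈ 11.2 weeks

Here r = 1.04 and m = 0.301, so r·m = 0.313.
ω = √0.313 = 0.559 per week, hence T = 2π/ω ≈ 11.2 weeks.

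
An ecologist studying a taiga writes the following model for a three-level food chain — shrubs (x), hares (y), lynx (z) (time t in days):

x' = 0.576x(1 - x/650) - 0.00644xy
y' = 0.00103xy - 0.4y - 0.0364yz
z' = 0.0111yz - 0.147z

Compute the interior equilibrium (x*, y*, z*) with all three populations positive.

x* ≈ 554, y* ≈ 13.2, z* ≈ 4.68

From dz/dt = 0: 0.0111y* = 0.147, so y* = 13.2.
From dx/dt = 0: 0.576(1 - x*/650) = 0.00644·13.2, giving x* = 650·(1 - 0.148) = 554.
From dy/dt = 0: 0.00103·554 - 0.4 = 0.0364z*, so z* = 0.17/0.0364 = 4.68.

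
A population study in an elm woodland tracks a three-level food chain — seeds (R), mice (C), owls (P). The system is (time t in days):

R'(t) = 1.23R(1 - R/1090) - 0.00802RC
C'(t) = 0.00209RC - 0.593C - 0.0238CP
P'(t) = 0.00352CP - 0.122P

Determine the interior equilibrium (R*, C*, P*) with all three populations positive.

From dP/dt = 0: 0.00352C* = 0.122, so C* = 34.7.
From dR/dt = 0: 1.23(1 - R*/1090) = 0.00802·34.7, giving R* = 1090·(1 - 0.226) = 844.
From dC/dt = 0: 0.00209·844 - 0.593 = 0.0238P*, so P* = 1.17/0.0238 = 49.2.

R* ≈ 844, C* ≈ 34.7, P* ≈ 49.2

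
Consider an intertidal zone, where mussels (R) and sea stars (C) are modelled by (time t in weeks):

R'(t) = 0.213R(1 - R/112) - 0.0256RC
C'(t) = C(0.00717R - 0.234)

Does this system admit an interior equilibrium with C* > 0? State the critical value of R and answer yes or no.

Threshold R = 32.6; K > 32.6, so yes, the predator persists.

The predator equation gives dC/dt > 0 only when R > 0.234/0.00717 = 32.6.
Without the predator, R → K = 112. Since 112 > 32.6, the predator can invade and persist.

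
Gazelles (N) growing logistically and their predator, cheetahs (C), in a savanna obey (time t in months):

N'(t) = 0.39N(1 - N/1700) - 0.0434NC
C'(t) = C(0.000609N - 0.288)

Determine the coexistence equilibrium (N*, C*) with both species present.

N* ≈ 473, C* ≈ 6.49

From dC/dt = 0 with C > 0: 0.000609N* = 0.288, so N* = 473.
Substitute into dN/dt = 0: 0.39(1 - 473/1700) = 0.0434C*.
The bracket is 0.722, giving C* = 0.282/0.0434 = 6.49.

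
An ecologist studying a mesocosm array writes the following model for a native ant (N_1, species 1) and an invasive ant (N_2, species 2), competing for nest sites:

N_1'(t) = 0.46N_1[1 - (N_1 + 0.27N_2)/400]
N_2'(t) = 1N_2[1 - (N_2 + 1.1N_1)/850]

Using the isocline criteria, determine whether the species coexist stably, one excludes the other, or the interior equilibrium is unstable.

Compare the nullcline intercepts: K1/α12 = 400/0.27 = 1480 > K2 = 850; K2/α21 = 850/1.1 = 773 > K1 = 400.
Since both inequalities hold, each species can invade when rare, so the interior equilibrium is stable.

stable coexistence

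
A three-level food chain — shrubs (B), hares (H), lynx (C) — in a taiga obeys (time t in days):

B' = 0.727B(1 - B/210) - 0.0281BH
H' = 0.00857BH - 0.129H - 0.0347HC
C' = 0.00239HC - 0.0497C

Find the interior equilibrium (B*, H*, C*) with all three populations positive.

From dC/dt = 0: 0.00239H* = 0.0497, so H* = 20.8.
From dB/dt = 0: 0.727(1 - B*/210) = 0.0281·20.8, giving B* = 210·(1 - 0.804) = 41.2.
From dH/dt = 0: 0.00857·41.2 - 0.129 = 0.0347C*, so C* = 0.224/0.0347 = 6.46.

B* ≈ 41.2, H* ≈ 20.8, C* ≈ 6.46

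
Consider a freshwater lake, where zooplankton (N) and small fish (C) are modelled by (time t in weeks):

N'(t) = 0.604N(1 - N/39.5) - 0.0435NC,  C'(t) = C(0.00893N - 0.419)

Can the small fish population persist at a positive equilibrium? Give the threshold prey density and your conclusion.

Threshold N = 46.9; K < 46.9, so no, the predator goes extinct.

The predator equation gives dC/dt > 0 only when N > 0.419/0.00893 = 46.9.
Without the predator, N → K = 39.5. Since 39.5 < 46.9, the predator cannot invade.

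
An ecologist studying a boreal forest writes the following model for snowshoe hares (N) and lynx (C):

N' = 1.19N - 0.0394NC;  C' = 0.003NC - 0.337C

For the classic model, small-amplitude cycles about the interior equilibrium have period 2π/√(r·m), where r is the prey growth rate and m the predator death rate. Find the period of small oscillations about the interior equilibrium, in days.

T ≈ 9.92 days

Here r = 1.19 and m = 0.337, so r·m = 0.401.
ω = √0.401 = 0.633 per day, hence T = 2π/ω ≈ 9.92 days.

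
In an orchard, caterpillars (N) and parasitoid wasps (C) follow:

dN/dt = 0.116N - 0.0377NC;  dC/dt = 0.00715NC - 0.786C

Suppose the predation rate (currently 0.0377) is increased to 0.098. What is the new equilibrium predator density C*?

At the interior fixed point, setting dN/dt = 0 with N > 0 fixes C* = (prey growth rate)/(NC coefficient) — independent of the other coefficients.
With the change, C* = 0.116/0.098 = 1.18; it falls from 3.08.

C* ≈ 1.18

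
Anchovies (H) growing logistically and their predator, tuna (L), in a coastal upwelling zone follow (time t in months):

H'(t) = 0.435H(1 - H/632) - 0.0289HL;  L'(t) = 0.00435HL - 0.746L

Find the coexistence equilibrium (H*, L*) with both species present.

H* ≈ 171, L* ≈ 11

From dL/dt = 0 with L > 0: 0.00435H* = 0.746, so H* = 171.
Substitute into dH/dt = 0: 0.435(1 - 171/632) = 0.0289L*.
The bracket is 0.729, giving L* = 0.317/0.0289 = 11.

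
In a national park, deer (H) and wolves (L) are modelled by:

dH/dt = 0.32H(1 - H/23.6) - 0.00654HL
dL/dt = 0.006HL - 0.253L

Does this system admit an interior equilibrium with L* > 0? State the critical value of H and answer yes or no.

The predator equation gives dL/dt > 0 only when H > 0.253/0.006 = 42.2.
Without the predator, H → K = 23.6. Since 23.6 < 42.2, the predator cannot invade.

Threshold H = 42.2; K < 42.2, so no, the predator goes extinct.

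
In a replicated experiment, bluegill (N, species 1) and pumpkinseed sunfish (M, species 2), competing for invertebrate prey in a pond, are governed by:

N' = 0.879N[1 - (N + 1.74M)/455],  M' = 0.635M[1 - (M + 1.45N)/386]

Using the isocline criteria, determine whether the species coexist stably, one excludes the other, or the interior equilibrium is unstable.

Compare the nullcline intercepts: K1/α12 = 455/1.74 = 261 < K2 = 386; K2/α21 = 386/1.45 = 266 < K1 = 455.
Since both are reversed, neither can invade when rare; the interior point is a saddle.

unstable coexistence (outcome depends on initial conditions)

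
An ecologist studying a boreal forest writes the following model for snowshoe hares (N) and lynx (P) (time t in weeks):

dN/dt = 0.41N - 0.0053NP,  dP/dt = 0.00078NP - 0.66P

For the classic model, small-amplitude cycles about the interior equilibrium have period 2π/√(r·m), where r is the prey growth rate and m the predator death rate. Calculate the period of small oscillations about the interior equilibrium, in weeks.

T ≈ 12.1 weeks

Here r = 0.41 and m = 0.66, so r·m = 0.271.
ω = √0.271 = 0.52 per week, hence T = 2π/ω ≈ 12.1 weeks.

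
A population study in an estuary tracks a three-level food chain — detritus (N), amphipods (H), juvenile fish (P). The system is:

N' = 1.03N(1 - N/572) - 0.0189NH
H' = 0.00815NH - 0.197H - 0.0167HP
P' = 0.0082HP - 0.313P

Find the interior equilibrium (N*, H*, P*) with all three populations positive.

N* ≈ 171, H* ≈ 38.2, P* ≈ 71.8

From dP/dt = 0: 0.0082H* = 0.313, so H* = 38.2.
From dN/dt = 0: 1.03(1 - N*/572) = 0.0189·38.2, giving N* = 572·(1 - 0.7) = 171.
From dH/dt = 0: 0.00815·171 - 0.197 = 0.0167P*, so P* = 1.2/0.0167 = 71.8.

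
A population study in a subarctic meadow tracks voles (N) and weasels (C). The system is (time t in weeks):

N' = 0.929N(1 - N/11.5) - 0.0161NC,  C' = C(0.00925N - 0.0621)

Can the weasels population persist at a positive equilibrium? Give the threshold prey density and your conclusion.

Threshold N = 6.71; K > 6.71, so yes, the predator persists.

The predator equation gives dC/dt > 0 only when N > 0.0621/0.00925 = 6.71.
Without the predator, N → K = 11.5. Since 11.5 > 6.71, the predator can invade and persist.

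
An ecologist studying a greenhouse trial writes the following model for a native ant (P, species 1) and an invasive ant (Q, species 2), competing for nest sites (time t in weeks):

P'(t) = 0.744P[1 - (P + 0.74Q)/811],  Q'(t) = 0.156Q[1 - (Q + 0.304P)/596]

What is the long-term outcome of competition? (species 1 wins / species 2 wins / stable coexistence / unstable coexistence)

stable coexistence

Compare the nullcline intercepts: K1/α12 = 811/0.74 = 1100 > K2 = 596; K2/α21 = 596/0.304 = 1960 > K1 = 811.
Since both inequalities hold, each species can invade when rare, so the interior equilibrium is stable.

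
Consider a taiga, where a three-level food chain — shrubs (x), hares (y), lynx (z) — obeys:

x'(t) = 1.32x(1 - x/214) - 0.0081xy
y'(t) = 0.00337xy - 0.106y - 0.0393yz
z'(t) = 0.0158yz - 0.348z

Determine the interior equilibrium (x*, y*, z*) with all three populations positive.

From dz/dt = 0: 0.0158y* = 0.348, so y* = 22.
From dx/dt = 0: 1.32(1 - x*/214) = 0.0081·22, giving x* = 214·(1 - 0.135) = 185.
From dy/dt = 0: 0.00337·185 - 0.106 = 0.0393z*, so z* = 0.518/0.0393 = 13.2.

x* ≈ 185, y* ≈ 22, z* ≈ 13.2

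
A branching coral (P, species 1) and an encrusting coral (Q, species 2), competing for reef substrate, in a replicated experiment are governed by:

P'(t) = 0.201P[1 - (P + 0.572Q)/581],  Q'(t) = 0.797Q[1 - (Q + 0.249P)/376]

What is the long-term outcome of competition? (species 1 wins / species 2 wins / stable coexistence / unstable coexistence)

Compare the nullcline intercepts: K1/α12 = 581/0.572 = 1020 > K2 = 376; K2/α21 = 376/0.249 = 1510 > K1 = 581.
Since both inequalities hold, each species can invade when rare, so the interior equilibrium is stable.

stable coexistence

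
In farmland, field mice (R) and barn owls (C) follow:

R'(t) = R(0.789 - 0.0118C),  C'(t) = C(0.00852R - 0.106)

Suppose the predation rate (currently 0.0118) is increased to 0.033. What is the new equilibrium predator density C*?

C* ≈ 23.9

At the interior fixed point, setting dR/dt = 0 with R > 0 fixes C* = (prey growth rate)/(RC coefficient) — independent of the other coefficients.
With the change, C* = 0.789/0.033 = 23.9; it falls from 66.9.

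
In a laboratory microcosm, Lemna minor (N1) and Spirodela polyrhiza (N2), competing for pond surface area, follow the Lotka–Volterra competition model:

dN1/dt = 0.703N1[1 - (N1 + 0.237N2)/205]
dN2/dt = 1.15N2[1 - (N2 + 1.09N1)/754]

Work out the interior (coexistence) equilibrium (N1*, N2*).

N1* ≈ 35.5, N2* ≈ 715

Setting both brackets to zero gives the nullclines N1 + 0.237N2 = 205 and 1.09N1 + N2 = 754.
Substituting N2 = 754 - 1.09N1 into the first: N1(1 - 0.237·1.09) = 205 - 0.237·754.
So N1* = 26.3/0.742 = 35.5, and then N2* = 754 - 1.09·35.5 = 715.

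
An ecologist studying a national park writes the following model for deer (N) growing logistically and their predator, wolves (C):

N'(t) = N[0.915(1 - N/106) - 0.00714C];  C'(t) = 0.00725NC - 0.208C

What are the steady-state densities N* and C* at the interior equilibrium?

N* ≈ 28.7, C* ≈ 93.5

From dC/dt = 0 with C > 0: 0.00725N* = 0.208, so N* = 28.7.
Substitute into dN/dt = 0: 0.915(1 - 28.7/106) = 0.00714C*.
The bracket is 0.729, giving C* = 0.667/0.00714 = 93.5.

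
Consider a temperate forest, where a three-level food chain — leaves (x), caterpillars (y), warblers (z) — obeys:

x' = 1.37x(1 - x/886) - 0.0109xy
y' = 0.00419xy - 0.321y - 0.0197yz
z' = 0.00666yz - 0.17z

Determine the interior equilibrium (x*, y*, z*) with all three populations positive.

x* ≈ 706, y* ≈ 25.5, z* ≈ 134

From dz/dt = 0: 0.00666y* = 0.17, so y* = 25.5.
From dx/dt = 0: 1.37(1 - x*/886) = 0.0109·25.5, giving x* = 886·(1 - 0.203) = 706.
From dy/dt = 0: 0.00419·706 - 0.321 = 0.0197z*, so z* = 2.64/0.0197 = 134.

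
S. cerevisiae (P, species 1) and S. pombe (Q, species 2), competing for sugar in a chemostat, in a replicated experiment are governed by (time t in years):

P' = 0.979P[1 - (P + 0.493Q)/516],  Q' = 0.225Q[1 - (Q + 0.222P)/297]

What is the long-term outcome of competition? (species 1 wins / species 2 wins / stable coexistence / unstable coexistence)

Compare the nullcline intercepts: K1/α12 = 516/0.493 = 1050 > K2 = 297; K2/α21 = 297/0.222 = 1340 > K1 = 516.
Since both inequalities hold, each species can invade when rare, so the interior equilibrium is stable.

stable coexistence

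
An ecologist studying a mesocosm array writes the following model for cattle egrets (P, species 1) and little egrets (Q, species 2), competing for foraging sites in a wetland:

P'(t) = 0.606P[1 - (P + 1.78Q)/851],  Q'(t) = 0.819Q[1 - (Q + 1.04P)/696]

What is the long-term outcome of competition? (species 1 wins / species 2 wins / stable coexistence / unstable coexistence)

Compare the nullcline intercepts: K1/α12 = 851/1.78 = 478 < K2 = 696; K2/α21 = 696/1.04 = 669 < K1 = 851.
Since both are reversed, neither can invade when rare; the interior point is a saddle.

unstable coexistence (outcome depends on initial conditions)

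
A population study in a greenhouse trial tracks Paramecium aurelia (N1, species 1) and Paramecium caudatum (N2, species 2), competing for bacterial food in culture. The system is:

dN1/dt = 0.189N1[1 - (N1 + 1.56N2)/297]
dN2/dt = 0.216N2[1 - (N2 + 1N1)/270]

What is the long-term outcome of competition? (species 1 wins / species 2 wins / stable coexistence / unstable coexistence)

Compare the nullcline intercepts: K1/α12 = 297/1.56 = 190 < K2 = 270; K2/α21 = 270/1 = 270 < K1 = 297.
Since both are reversed, neither can invade when rare; the interior point is a saddle.

unstable coexistence (outcome depends on initial conditions)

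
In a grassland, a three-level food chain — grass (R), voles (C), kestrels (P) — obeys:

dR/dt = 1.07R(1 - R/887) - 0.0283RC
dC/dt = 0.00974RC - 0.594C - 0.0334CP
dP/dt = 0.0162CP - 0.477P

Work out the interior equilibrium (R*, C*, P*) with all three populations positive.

R* ≈ 196, C* ≈ 29.4, P* ≈ 39.4

From dP/dt = 0: 0.0162C* = 0.477, so C* = 29.4.
From dR/dt = 0: 1.07(1 - R*/887) = 0.0283·29.4, giving R* = 887·(1 - 0.779) = 196.
From dC/dt = 0: 0.00974·196 - 0.594 = 0.0334P*, so P* = 1.32/0.0334 = 39.4.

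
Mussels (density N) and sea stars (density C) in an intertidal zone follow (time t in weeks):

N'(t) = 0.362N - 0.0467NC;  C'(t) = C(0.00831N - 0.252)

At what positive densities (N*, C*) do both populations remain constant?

Set dC/dt = 0 with C > 0: 0.00831N - 0.252 = 0, so N* = 0.252/0.00831 = 30.3.
Set dN/dt = 0 with N > 0: 0.362 - 0.0467C = 0, so C* = 0.362/0.0467 = 7.75.

N* ≈ 30.3, C* ≈ 7.75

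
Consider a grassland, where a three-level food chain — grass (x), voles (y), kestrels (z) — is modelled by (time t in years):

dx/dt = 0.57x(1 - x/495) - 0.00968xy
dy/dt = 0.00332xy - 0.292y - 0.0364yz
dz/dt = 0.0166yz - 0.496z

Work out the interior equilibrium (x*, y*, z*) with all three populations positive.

x* ≈ 244, y* ≈ 29.9, z* ≈ 14.2

From dz/dt = 0: 0.0166y* = 0.496, so y* = 29.9.
From dx/dt = 0: 0.57(1 - x*/495) = 0.00968·29.9, giving x* = 495·(1 - 0.507) = 244.
From dy/dt = 0: 0.00332·244 - 0.292 = 0.0364z*, so z* = 0.517/0.0364 = 14.2.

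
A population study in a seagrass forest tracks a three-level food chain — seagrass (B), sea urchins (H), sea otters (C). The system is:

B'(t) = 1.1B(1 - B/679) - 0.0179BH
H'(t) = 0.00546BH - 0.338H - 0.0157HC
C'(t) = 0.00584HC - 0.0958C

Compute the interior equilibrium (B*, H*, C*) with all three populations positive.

From dC/dt = 0: 0.00584H* = 0.0958, so H* = 16.4.
From dB/dt = 0: 1.1(1 - B*/679) = 0.0179·16.4, giving B* = 679·(1 - 0.267) = 498.
From dH/dt = 0: 0.00546·498 - 0.338 = 0.0157C*, so C* = 2.38/0.0157 = 152.

B* ≈ 498, H* ≈ 16.4, C* ≈ 152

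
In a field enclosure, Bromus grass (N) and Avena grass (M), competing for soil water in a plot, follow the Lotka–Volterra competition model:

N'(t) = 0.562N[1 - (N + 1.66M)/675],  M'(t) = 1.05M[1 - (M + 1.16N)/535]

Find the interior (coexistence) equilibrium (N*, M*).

N* ≈ 230, M* ≈ 268

Setting both brackets to zero gives the nullclines N + 1.66M = 675 and 1.16N + M = 535.
Substituting M = 535 - 1.16N into the first: N(1 - 1.66·1.16) = 675 - 1.66·535.
So N* = -213/-0.926 = 230, and then M* = 535 - 1.16·230 = 268.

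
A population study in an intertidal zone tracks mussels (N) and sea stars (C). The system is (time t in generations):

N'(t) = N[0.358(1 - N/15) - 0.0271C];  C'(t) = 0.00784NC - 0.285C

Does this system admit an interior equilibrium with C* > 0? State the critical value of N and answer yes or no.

Threshold N = 36.4; K < 36.4, so no, the predator goes extinct.

The predator equation gives dC/dt > 0 only when N > 0.285/0.00784 = 36.4.
Without the predator, N → K = 15. Since 15 < 36.4, the predator cannot invade.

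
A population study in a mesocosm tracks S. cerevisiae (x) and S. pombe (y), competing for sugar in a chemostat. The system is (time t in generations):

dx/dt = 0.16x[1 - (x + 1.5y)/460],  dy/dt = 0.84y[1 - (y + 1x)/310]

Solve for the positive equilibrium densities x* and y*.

Setting both brackets to zero gives the nullclines x + 1.5y = 460 and 1x + y = 310.
Substituting y = 310 - 1x into the first: x(1 - 1.5·1) = 460 - 1.5·310.
So x* = -5/-0.5 = 10, and then y* = 310 - 1·10 = 300.

x* ≈ 10, y* ≈ 300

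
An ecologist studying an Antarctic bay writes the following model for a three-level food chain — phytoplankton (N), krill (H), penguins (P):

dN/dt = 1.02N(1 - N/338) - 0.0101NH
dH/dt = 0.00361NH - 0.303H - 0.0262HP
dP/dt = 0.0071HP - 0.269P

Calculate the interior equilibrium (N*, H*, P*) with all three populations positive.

From dP/dt = 0: 0.0071H* = 0.269, so H* = 37.9.
From dN/dt = 0: 1.02(1 - N*/338) = 0.0101·37.9, giving N* = 338·(1 - 0.375) = 211.
From dH/dt = 0: 0.00361·211 - 0.303 = 0.0262P*, so P* = 0.459/0.0262 = 17.5.

N* ≈ 211, H* ≈ 37.9, P* ≈ 17.5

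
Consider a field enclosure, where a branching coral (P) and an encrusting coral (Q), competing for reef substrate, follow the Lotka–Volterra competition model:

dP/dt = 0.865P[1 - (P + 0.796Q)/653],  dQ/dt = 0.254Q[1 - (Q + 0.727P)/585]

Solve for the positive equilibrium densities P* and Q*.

P* ≈ 445, Q* ≈ 262

Setting both brackets to zero gives the nullclines P + 0.796Q = 653 and 0.727P + Q = 585.
Substituting Q = 585 - 0.727P into the first: P(1 - 0.796·0.727) = 653 - 0.796·585.
So P* = 187/0.421 = 445, and then Q* = 585 - 0.727·445 = 262.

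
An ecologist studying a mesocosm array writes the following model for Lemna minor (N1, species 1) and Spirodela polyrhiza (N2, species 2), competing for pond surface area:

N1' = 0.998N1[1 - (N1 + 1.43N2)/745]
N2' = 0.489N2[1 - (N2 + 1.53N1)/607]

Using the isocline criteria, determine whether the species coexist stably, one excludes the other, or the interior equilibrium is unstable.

unstable coexistence (outcome depends on initial conditions)

Compare the nullcline intercepts: K1/α12 = 745/1.43 = 521 < K2 = 607; K2/α21 = 607/1.53 = 397 < K1 = 745.
Since both are reversed, neither can invade when rare; the interior point is a saddle.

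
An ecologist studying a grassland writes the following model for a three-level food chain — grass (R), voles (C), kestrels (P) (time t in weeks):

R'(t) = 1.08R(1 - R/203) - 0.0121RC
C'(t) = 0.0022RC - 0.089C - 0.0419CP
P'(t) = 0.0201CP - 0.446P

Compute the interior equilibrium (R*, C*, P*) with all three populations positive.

R* ≈ 153, C* ≈ 22.2, P* ≈ 5.88

From dP/dt = 0: 0.0201C* = 0.446, so C* = 22.2.
From dR/dt = 0: 1.08(1 - R*/203) = 0.0121·22.2, giving R* = 203·(1 - 0.249) = 153.
From dC/dt = 0: 0.0022·153 - 0.089 = 0.0419P*, so P* = 0.247/0.0419 = 5.88.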